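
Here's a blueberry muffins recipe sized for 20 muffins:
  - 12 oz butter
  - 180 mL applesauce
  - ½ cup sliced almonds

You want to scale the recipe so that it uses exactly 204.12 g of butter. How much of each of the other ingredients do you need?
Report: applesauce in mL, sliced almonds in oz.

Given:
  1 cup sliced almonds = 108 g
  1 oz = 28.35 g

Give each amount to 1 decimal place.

applesauce: 108.0 mL; sliced almonds: 1.1 oz

The original recipe has 340.2 g of butter, so the scaling factor is 204.12 ÷ 340.2 = 3/5 = 0.6.
applesauce: 180 mL × 3/5 = 108.0 mL
sliced almonds: 0.5 cup × 3/5 × 108 g/cup ÷ 28.35 g/oz ≈ 1.1 oz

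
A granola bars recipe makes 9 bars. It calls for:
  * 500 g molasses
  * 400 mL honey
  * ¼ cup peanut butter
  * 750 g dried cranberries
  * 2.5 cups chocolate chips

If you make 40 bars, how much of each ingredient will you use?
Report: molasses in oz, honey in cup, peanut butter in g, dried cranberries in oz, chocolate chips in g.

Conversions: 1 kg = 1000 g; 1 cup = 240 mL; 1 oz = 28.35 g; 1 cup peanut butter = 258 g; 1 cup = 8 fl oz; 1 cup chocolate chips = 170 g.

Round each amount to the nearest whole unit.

molasses: 78 oz; honey: 7 cup; peanut butter: 287 g; dried cranberries: 118 oz; chocolate chips: 1889 g

Scaling factor: 40/9.
molasses: 500 g × 40/9 ÷ 28.35 g/oz ≈ 78 oz
honey: 400 mL × 40/9 ÷ 240 mL/cup ≈ 7 cup
peanut butter: 0.25 cup × 40/9 × 258 g/cup ≈ 287 g
dried cranberries: 750 g × 40/9 ÷ 28.35 g/oz ≈ 118 oz
chocolate chips: 2.5 cup × 40/9 × 170 g/cup ≈ 1889 g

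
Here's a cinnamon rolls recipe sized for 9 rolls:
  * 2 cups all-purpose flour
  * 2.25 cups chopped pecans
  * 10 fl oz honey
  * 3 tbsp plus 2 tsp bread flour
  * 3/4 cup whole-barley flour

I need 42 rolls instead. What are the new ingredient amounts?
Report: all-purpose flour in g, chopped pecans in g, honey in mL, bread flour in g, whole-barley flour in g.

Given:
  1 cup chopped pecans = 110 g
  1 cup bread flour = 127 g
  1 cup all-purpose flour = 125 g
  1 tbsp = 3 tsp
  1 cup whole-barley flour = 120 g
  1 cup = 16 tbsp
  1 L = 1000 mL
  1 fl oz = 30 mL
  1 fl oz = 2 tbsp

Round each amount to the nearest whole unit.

all-purpose flour: 1167 g; chopped pecans: 1155 g; honey: 1400 mL; bread flour: 136 g; whole-barley flour: 420 g

Scaling factor: 42/9 = 14/3.
all-purpose flour: 2 cup × 14/3 × 125 g/cup ≈ 1167 g
chopped pecans: 2.25 cup × 14/3 × 110 g/cup = 1155 g
honey: 10 fl oz × 14/3 × 30 mL/fl oz = 1400 mL
bread flour: (3 tbsp + 2 tsp = 11/3 tbsp) × 14/3 ÷ 16 tbsp/cup × 127 g/cup ≈ 136 g
whole-barley flour: 0.75 cup × 14/3 × 120 g/cup = 420 g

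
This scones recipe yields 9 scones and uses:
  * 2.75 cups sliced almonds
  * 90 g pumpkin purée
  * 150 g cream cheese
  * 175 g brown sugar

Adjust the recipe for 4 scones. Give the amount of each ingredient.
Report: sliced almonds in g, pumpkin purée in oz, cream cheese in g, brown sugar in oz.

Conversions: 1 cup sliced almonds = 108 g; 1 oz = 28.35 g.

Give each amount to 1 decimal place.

sliced almonds: 132.0 g; pumpkin purée: 1.4 oz; cream cheese: 66.7 g; brown sugar: 2.7 oz

Scaling factor: 4/9.
sliced almonds: 2.75 cup × 4/9 × 108 g/cup = 132.0 g
pumpkin purée: 90 g × 4/9 ÷ 28.35 g/oz ≈ 1.4 oz
cream cheese: 150 g × 4/9 ≈ 66.7 g
brown sugar: 175 g × 4/9 ÷ 28.35 g/oz ≈ 2.7 oz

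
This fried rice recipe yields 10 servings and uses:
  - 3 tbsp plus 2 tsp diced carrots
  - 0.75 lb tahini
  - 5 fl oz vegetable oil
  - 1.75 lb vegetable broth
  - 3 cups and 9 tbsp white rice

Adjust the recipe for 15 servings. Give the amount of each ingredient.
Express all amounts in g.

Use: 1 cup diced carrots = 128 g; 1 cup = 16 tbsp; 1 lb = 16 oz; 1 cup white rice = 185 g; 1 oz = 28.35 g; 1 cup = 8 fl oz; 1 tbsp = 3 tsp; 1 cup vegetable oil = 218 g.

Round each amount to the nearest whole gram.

diced carrots: 44 g; tahini: 510 g; vegetable oil: 204 g; vegetable broth: 1191 g; white rice: 989 g

Scaling factor: 15/10 = 3/2 = 1.5.
diced carrots: (3 tbsp + 2 tsp = 11/3 tbsp) × 3/2 ÷ 16 tbsp/cup × 128 g/cup = 44 g
tahini: 0.75 lb × 3/2 × 16 oz/lb × 28.35 g/oz ≈ 510 g
vegetable oil: 5 fl oz × 3/2 ÷ 8 fl oz/cup × 218 g/cup ≈ 204 g
vegetable broth: 1.75 lb × 3/2 × 16 oz/lb × 28.35 g/oz ≈ 1191 g
white rice: (3 cup + 9 tbsp = 3.5625 cup) × 3/2 × 185 g/cup ≈ 989 g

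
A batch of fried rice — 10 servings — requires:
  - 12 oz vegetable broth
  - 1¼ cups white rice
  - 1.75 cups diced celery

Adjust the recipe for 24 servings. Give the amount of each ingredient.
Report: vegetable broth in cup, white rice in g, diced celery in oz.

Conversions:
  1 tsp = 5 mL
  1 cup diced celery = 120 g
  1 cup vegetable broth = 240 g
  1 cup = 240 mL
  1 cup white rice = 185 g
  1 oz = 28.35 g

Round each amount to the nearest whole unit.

Scaling factor: 24/10 = 12/5 = 2.4.
vegetable broth: 12 oz × 12/5 × 28.35 g/oz ÷ 240 g/cup ≈ 3 cup
white rice: 1.25 cup × 12/5 × 185 g/cup = 555 g
diced celery: 1.75 cup × 12/5 × 120 g/cup ÷ 28.35 g/oz ≈ 18 oz

vegetable broth: 3 cup; white rice: 555 g; diced celery: 18 oz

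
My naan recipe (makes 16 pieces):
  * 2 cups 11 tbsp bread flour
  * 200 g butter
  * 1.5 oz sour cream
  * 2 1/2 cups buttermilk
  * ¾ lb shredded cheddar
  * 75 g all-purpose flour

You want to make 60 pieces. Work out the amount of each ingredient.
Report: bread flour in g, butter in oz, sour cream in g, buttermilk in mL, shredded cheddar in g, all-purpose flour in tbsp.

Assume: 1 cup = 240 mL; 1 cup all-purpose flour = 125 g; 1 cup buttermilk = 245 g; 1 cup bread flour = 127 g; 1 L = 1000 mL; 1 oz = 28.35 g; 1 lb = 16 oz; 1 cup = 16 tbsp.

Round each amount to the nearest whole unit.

bread flour: 1280 g; butter: 26 oz; sour cream: 159 g; buttermilk: 2250 mL; shredded cheddar: 1276 g; all-purpose flour: 36 tbsp

Scaling factor: 60/16 = 15/4 = 3.75.
bread flour: (2 cup + 11 tbsp = 2.6875 cup) × 15/4 × 127 g/cup ≈ 1280 g
butter: 200 g × 15/4 ÷ 28.35 g/oz ≈ 26 oz
sour cream: 1.5 oz × 15/4 × 28.35 g/oz ≈ 159 g
buttermilk: 2.5 cup × 15/4 × 240 mL/cup = 2250 mL
shredded cheddar: 0.75 lb × 15/4 × 16 oz/lb × 28.35 g/oz ≈ 1276 g
all-purpose flour: 75 g × 15/4 ÷ 125 g/cup × 16 tbsp/cup = 36 tbsp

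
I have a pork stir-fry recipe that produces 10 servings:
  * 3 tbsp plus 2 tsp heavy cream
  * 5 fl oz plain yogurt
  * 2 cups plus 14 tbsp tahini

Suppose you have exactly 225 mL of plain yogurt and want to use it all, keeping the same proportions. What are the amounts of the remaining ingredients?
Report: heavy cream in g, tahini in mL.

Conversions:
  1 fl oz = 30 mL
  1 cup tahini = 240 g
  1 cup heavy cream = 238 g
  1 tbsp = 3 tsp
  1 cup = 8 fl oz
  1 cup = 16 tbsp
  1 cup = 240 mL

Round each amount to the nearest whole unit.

The original recipe has 150 mL of plain yogurt, so the scaling factor is 225 ÷ 150 = 3/2 = 1.5.
heavy cream: (3 tbsp + 2 tsp = 11/3 tbsp) × 3/2 ÷ 16 tbsp/cup × 238 g/cup ≈ 82 g
tahini: (2 cup + 14 tbsp = 2.875 cup) × 3/2 × 240 mL/cup = 1035 mL

heavy cream: 82 g; tahini: 1035 mL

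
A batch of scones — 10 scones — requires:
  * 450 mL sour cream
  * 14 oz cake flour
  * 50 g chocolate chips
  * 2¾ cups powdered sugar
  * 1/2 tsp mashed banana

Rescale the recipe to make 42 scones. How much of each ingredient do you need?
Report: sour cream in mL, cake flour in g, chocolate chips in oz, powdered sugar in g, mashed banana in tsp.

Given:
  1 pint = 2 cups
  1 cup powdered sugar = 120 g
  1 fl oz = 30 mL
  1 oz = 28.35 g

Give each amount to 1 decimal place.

Scaling factor: 42/10 = 21/5 = 4.2.
sour cream: 450 mL × 21/5 = 1890.0 mL
cake flour: 14 oz × 21/5 × 28.35 g/oz ≈ 1667.0 g
chocolate chips: 50 g × 21/5 ÷ 28.35 g/oz ≈ 7.4 oz
powdered sugar: 2.75 cup × 21/5 × 120 g/cup = 1386.0 g
mashed banana: 0.5 tsp × 21/5 = 2.1 tsp

sour cream: 1890.0 mL; cake flour: 1667.0 g; chocolate chips: 7.4 oz; powdered sugar: 1386.0 g; mashed banana: 2.1 tsp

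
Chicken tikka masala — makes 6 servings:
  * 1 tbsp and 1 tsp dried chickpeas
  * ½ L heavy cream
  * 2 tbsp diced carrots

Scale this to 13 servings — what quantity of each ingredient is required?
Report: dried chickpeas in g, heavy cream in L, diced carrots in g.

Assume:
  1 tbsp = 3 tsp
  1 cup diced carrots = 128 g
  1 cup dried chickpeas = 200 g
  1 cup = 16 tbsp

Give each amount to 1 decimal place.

dried chickpeas: 36.1 g; heavy cream: 1.1 L; diced carrots: 34.7 g

Scaling factor: 13/6.
dried chickpeas: (1 tbsp + 1 tsp = 4/3 tbsp) × 13/6 ÷ 16 tbsp/cup × 200 g/cup ≈ 36.1 g
heavy cream: 0.5 L × 13/6 ≈ 1.1 L
diced carrots: 2 tbsp × 13/6 ÷ 16 tbsp/cup × 128 g/cup ≈ 34.7 g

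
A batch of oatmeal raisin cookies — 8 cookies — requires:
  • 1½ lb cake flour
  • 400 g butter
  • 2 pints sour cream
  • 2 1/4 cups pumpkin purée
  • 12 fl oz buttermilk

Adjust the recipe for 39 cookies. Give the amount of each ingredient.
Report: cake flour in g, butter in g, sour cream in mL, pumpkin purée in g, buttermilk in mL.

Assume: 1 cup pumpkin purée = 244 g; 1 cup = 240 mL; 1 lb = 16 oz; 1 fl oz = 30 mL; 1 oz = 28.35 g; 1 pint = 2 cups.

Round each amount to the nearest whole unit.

Scaling factor: 39/8 = 4.875.
cake flour: 1.5 lb × 39/8 × 16 oz/lb × 28.35 g/oz ≈ 3317 g
butter: 400 g × 39/8 = 1950 g
sour cream: 2 pint × 39/8 × 2 cup/pint × 240 mL/cup = 4680 mL
pumpkin purée: 2.25 cup × 39/8 × 244 g/cup ≈ 2676 g
buttermilk: 12 fl oz × 39/8 × 30 mL/fl oz = 1755 mL

cake flour: 3317 g; butter: 1950 g; sour cream: 4680 mL; pumpkin purée: 2676 g; buttermilk: 1755 mL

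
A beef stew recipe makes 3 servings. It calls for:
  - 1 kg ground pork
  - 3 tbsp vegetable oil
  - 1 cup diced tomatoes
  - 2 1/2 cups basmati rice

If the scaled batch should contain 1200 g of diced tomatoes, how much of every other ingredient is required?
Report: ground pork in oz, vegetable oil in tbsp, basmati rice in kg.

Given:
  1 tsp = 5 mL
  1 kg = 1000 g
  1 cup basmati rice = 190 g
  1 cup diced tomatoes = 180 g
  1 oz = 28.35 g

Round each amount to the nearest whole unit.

The original recipe has 180 g of diced tomatoes, so the scaling factor is 1200 ÷ 180 = 20/3.
ground pork: 1 kg × 20/3 × 1000 g/kg ÷ 28.35 g/oz ≈ 235 oz
vegetable oil: 3 tbsp × 20/3 = 20 tbsp
basmati rice: 2.5 cup × 20/3 × 190 g/cup ÷ 1000 g/kg ≈ 3 kg

ground pork: 235 oz; vegetable oil: 20 tbsp; basmati rice: 3 kg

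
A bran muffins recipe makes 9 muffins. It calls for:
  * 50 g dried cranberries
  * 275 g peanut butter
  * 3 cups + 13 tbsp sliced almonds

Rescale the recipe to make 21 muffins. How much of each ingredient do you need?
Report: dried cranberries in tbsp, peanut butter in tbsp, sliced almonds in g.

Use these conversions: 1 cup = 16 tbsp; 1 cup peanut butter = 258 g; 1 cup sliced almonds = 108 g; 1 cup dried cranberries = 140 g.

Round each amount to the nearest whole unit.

dried cranberries: 13 tbsp; peanut butter: 40 tbsp; sliced almonds: 961 g

Scaling factor: 21/9 = 7/3.
dried cranberries: 50 g × 7/3 ÷ 140 g/cup × 16 tbsp/cup ≈ 13 tbsp
peanut butter: 275 g × 7/3 ÷ 258 g/cup × 16 tbsp/cup ≈ 40 tbsp
sliced almonds: (3 cup + 13 tbsp = 3.8125 cup) × 7/3 × 108 g/cup ≈ 961 g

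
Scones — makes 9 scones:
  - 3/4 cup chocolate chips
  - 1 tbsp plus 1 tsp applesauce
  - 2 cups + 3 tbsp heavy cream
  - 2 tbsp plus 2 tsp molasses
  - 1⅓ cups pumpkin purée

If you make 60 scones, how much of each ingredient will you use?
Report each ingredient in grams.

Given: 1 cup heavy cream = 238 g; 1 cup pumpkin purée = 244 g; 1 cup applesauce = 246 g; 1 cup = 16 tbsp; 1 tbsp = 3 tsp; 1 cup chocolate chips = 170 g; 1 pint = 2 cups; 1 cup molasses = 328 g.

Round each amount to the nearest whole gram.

chocolate chips: 850 g; applesauce: 137 g; heavy cream: 3471 g; molasses: 364 g; pumpkin purée: 2169 g

Scaling factor: 60/9 = 20/3.
chocolate chips: 0.75 cup × 20/3 × 170 g/cup = 850 g
applesauce: (1 tbsp + 1 tsp = 4/3 tbsp) × 20/3 ÷ 16 tbsp/cup × 246 g/cup ≈ 137 g
heavy cream: (2 cup + 3 tbsp = 2.1875 cup) × 20/3 × 238 g/cup ≈ 3471 g
molasses: (2 tbsp + 2 tsp = 8/3 tbsp) × 20/3 ÷ 16 tbsp/cup × 328 g/cup ≈ 364 g
pumpkin purée: 4/3 cup × 20/3 × 244 g/cup ≈ 2169 g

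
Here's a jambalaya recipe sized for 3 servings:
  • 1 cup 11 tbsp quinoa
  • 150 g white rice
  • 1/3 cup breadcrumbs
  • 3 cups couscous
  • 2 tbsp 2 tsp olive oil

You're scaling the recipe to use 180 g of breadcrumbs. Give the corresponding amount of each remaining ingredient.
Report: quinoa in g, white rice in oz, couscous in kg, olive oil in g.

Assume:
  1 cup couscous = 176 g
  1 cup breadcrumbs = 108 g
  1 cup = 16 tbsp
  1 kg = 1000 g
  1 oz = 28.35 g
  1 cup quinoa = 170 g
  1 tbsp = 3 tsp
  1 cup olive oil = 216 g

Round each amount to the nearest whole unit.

The original recipe has 36 g of breadcrumbs, so the scaling factor is 180 ÷ 36 = 5.
quinoa: (1 cup + 11 tbsp = 1.6875 cup) × 5 × 170 g/cup ≈ 1434 g
white rice: 150 g × 5 ÷ 28.35 g/oz ≈ 26 oz
couscous: 3 cup × 5 × 176 g/cup ÷ 1000 g/kg ≈ 3 kg
olive oil: (2 tbsp + 2 tsp = 8/3 tbsp) × 5 ÷ 16 tbsp/cup × 216 g/cup = 180 g

quinoa: 1434 g; white rice: 26 oz; couscous: 3 kg; olive oil: 180 g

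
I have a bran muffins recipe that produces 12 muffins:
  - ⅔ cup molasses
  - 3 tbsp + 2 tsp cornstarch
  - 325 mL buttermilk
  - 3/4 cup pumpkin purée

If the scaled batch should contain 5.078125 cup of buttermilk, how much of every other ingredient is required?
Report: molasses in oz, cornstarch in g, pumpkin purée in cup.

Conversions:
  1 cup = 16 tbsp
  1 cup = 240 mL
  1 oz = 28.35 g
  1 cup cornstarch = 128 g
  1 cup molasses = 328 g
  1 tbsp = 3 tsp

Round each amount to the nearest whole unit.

molasses: 29 oz; cornstarch: 110 g; pumpkin purée: 3 cup

The original recipe has 65/48 cup of buttermilk, so the scaling factor is 5.078125 ÷ 65/48 = 15/4 = 3.75.
molasses: 2/3 cup × 15/4 × 328 g/cup ÷ 28.35 g/oz ≈ 29 oz
cornstarch: (3 tbsp + 2 tsp = 11/3 tbsp) × 15/4 ÷ 16 tbsp/cup × 128 g/cup = 110 g
pumpkin purée: 0.75 cup × 15/4 ≈ 3 cup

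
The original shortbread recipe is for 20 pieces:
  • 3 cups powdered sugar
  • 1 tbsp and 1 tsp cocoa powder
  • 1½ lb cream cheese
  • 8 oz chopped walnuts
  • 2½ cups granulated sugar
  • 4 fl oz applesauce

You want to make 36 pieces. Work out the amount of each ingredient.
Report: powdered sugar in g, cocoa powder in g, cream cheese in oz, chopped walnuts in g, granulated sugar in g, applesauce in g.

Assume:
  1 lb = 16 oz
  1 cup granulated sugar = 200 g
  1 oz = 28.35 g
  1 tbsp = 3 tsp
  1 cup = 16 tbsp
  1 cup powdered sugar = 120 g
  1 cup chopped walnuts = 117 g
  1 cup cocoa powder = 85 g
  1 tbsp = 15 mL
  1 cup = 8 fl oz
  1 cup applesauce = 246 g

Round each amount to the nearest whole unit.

Scaling factor: 36/20 = 9/5 = 1.8.
powdered sugar: 3 cup × 9/5 × 120 g/cup = 648 g
cocoa powder: (1 tbsp + 1 tsp = 4/3 tbsp) × 9/5 ÷ 16 tbsp/cup × 85 g/cup ≈ 13 g
cream cheese: 1.5 lb × 9/5 × 16 oz/lb ≈ 43 oz
chopped walnuts: 8 oz × 9/5 × 28.35 g/oz ≈ 408 g
granulated sugar: 2.5 cup × 9/5 × 200 g/cup = 900 g
applesauce: 4 fl oz × 9/5 ÷ 8 fl oz/cup × 246 g/cup ≈ 221 g

powdered sugar: 648 g; cocoa powder: 13 g; cream cheese: 43 oz; chopped walnuts: 408 g; granulated sugar: 900 g; applesauce: 221 g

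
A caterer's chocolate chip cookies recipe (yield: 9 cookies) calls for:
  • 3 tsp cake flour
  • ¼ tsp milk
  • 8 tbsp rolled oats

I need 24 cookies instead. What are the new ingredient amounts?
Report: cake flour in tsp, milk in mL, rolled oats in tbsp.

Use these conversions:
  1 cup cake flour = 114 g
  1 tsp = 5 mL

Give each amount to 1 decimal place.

Scaling factor: 24/9 = 8/3.
cake flour: 3 tsp × 8/3 = 8.0 tsp
milk: 0.25 tsp × 8/3 × 5 mL/tsp ≈ 3.3 mL
rolled oats: 8 tbsp × 8/3 ≈ 21.3 tbsp

cake flour: 8.0 tsp; milk: 3.3 mL; rolled oats: 21.3 tbsp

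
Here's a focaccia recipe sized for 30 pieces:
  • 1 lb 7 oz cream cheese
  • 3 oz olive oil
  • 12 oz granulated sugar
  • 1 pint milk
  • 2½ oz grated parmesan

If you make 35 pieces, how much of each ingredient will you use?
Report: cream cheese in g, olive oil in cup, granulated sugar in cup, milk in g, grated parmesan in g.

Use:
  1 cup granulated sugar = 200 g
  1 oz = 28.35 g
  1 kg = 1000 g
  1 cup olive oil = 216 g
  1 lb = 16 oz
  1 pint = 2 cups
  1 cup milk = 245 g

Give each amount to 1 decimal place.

cream cheese: 760.7 g; olive oil: 0.5 cup; granulated sugar: 2.0 cup; milk: 571.7 g; grated parmesan: 82.7 g

Scaling factor: 35/30 = 7/6.
cream cheese: (1 lb + 7 oz = 1.4375 lb) × 7/6 × 16 oz/lb × 28.35 g/oz ≈ 760.7 g
olive oil: 3 oz × 7/6 × 28.35 g/oz ÷ 216 g/cup ≈ 0.5 cup
granulated sugar: 12 oz × 7/6 × 28.35 g/oz ÷ 200 g/cup ≈ 2.0 cup
milk: 1 pint × 7/6 × 2 cup/pint × 245 g/cup ≈ 571.7 g
grated parmesan: 2.5 oz × 7/6 × 28.35 g/oz ≈ 82.7 g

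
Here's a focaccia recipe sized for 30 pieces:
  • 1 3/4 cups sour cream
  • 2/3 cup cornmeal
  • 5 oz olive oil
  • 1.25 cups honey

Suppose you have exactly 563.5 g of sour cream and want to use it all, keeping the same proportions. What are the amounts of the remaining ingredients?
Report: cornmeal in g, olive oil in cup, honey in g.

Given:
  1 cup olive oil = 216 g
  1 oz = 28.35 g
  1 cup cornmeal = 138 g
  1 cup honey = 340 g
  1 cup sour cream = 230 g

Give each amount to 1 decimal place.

cornmeal: 128.8 g; olive oil: 0.9 cup; honey: 595.0 g

The original recipe has 402.5 g of sour cream, so the scaling factor is 563.5 ÷ 402.5 = 7/5 = 1.4.
cornmeal: 2/3 cup × 7/5 × 138 g/cup = 128.8 g
olive oil: 5 oz × 7/5 × 28.35 g/oz ÷ 216 g/cup ≈ 0.9 cup
honey: 1.25 cup × 7/5 × 340 g/cup = 595.0 g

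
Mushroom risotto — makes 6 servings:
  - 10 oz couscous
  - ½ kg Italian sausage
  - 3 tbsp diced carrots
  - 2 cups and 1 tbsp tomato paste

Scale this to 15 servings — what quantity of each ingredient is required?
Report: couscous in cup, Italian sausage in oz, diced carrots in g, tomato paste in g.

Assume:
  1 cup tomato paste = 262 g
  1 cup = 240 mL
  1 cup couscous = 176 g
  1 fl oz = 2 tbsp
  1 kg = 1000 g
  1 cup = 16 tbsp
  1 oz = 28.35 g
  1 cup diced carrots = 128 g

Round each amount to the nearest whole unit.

couscous: 4 cup; Italian sausage: 44 oz; diced carrots: 60 g; tomato paste: 1351 g

Scaling factor: 15/6 = 5/2 = 2.5.
couscous: 10 oz × 5/2 × 28.35 g/oz ÷ 176 g/cup ≈ 4 cup
Italian sausage: 0.5 kg × 5/2 × 1000 g/kg ÷ 28.35 g/oz ≈ 44 oz
diced carrots: 3 tbsp × 5/2 ÷ 16 tbsp/cup × 128 g/cup = 60 g
tomato paste: (2 cup + 1 tbsp = 2.0625 cup) × 5/2 × 262 g/cup ≈ 1351 g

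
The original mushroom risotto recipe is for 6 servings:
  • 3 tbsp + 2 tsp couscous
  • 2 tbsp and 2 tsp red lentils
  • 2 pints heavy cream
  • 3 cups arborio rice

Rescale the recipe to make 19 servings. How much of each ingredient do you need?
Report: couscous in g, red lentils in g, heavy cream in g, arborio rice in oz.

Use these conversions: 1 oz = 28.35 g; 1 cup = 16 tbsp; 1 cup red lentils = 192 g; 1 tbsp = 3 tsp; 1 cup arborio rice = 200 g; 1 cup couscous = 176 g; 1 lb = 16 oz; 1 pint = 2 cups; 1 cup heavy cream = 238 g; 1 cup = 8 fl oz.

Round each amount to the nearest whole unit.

Scaling factor: 19/6.
couscous: (3 tbsp + 2 tsp = 11/3 tbsp) × 19/6 ÷ 16 tbsp/cup × 176 g/cup ≈ 128 g
red lentils: (2 tbsp + 2 tsp = 8/3 tbsp) × 19/6 ÷ 16 tbsp/cup × 192 g/cup ≈ 101 g
heavy cream: 2 pint × 19/6 × 2 cup/pint × 238 g/cup ≈ 3015 g
arborio rice: 3 cup × 19/6 × 200 g/cup ÷ 28.35 g/oz ≈ 67 oz

couscous: 128 g; red lentils: 101 g; heavy cream: 3015 g; arborio rice: 67 oz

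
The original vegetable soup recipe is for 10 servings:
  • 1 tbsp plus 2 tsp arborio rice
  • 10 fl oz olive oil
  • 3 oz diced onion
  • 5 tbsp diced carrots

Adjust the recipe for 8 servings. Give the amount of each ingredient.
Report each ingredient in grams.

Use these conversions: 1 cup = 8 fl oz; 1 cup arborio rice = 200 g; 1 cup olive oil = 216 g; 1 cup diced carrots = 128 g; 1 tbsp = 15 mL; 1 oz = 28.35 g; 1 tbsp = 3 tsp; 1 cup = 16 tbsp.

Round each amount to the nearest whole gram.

arborio rice: 17 g; olive oil: 216 g; diced onion: 68 g; diced carrots: 32 g

Scaling factor: 8/10 = 4/5 = 0.8.
arborio rice: (1 tbsp + 2 tsp = 5/3 tbsp) × 4/5 ÷ 16 tbsp/cup × 200 g/cup ≈ 17 g
olive oil: 10 fl oz × 4/5 ÷ 8 fl oz/cup × 216 g/cup = 216 g
diced onion: 3 oz × 4/5 × 28.35 g/oz ≈ 68 g
diced carrots: 5 tbsp × 4/5 ÷ 16 tbsp/cup × 128 g/cup = 32 g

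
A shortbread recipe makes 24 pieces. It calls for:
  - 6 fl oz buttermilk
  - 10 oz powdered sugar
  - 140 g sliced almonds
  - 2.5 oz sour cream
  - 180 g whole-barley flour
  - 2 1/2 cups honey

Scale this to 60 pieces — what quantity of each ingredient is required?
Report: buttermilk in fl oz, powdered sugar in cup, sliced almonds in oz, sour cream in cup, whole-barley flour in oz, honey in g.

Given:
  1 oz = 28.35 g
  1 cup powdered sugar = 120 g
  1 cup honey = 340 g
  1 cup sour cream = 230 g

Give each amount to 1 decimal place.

Scaling factor: 60/24 = 5/2 = 2.5.
buttermilk: 6 fl oz × 5/2 = 15.0 fl oz
powdered sugar: 10 oz × 5/2 × 28.35 g/oz ÷ 120 g/cup ≈ 5.9 cup
sliced almonds: 140 g × 5/2 ÷ 28.35 g/oz ≈ 12.3 oz
sour cream: 2.5 oz × 5/2 × 28.35 g/oz ÷ 230 g/cup ≈ 0.8 cup
whole-barley flour: 180 g × 5/2 ÷ 28.35 g/oz ≈ 15.9 oz
honey: 2.5 cup × 5/2 × 340 g/cup = 2125.0 g

buttermilk: 15.0 fl oz; powdered sugar: 5.9 cup; sliced almonds: 12.3 oz; sour cream: 0.8 cup; whole-barley flour: 15.9 oz; honey: 2125.0 g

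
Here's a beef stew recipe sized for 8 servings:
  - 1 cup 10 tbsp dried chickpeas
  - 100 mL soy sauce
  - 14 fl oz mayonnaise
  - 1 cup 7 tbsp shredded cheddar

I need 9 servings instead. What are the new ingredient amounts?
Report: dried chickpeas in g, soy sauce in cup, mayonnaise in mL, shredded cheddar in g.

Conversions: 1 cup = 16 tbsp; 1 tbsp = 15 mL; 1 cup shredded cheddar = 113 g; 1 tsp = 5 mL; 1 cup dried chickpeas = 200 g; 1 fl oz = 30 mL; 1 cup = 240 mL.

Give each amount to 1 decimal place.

dried chickpeas: 365.6 g; soy sauce: 0.5 cup; mayonnaise: 472.5 mL; shredded cheddar: 182.7 g

Scaling factor: 9/8 = 1.125.
dried chickpeas: (1 cup + 10 tbsp = 1.625 cup) × 9/8 × 200 g/cup ≈ 365.6 g
soy sauce: 100 mL × 9/8 ÷ 240 mL/cup ≈ 0.5 cup
mayonnaise: 14 fl oz × 9/8 × 30 mL/fl oz = 472.5 mL
shredded cheddar: (1 cup + 7 tbsp = 1.4375 cup) × 9/8 × 113 g/cup ≈ 182.7 g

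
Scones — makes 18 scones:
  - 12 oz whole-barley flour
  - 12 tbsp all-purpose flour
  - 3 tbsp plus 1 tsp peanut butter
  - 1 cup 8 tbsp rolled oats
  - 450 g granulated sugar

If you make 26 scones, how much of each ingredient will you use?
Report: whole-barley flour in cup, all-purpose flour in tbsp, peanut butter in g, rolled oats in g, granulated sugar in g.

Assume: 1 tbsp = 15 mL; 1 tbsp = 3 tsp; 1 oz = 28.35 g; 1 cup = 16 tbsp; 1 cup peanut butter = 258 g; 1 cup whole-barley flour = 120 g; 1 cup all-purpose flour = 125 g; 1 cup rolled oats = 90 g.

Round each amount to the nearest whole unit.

Scaling factor: 26/18 = 13/9.
whole-barley flour: 12 oz × 13/9 × 28.35 g/oz ÷ 120 g/cup ≈ 4 cup
all-purpose flour: 12 tbsp × 13/9 ≈ 17 tbsp
peanut butter: (3 tbsp + 1 tsp = 10/3 tbsp) × 13/9 ÷ 16 tbsp/cup × 258 g/cup ≈ 78 g
rolled oats: (1 cup + 8 tbsp = 1.5 cup) × 13/9 × 90 g/cup = 195 g
granulated sugar: 450 g × 13/9 = 650 g

whole-barley flour: 4 cup; all-purpose flour: 17 tbsp; peanut butter: 78 g; rolled oats: 195 g; granulated sugar: 650 g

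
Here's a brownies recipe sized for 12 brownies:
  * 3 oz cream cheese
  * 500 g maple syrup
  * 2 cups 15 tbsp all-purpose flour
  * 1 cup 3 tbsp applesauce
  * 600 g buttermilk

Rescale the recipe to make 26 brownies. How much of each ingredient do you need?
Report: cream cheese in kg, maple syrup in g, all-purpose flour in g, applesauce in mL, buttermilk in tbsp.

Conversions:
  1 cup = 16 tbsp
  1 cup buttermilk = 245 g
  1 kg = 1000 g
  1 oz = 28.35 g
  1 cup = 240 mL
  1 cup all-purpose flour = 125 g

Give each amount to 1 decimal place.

Scaling factor: 26/12 = 13/6.
cream cheese: 3 oz × 13/6 × 28.35 g/oz ÷ 1000 g/kg ≈ 0.2 kg
maple syrup: 500 g × 13/6 ≈ 1083.3 g
all-purpose flour: (2 cup + 15 tbsp = 2.9375 cup) × 13/6 × 125 g/cup ≈ 795.6 g
applesauce: (1 cup + 3 tbsp = 1.1875 cup) × 13/6 × 240 mL/cup = 617.5 mL
buttermilk: 600 g × 13/6 ÷ 245 g/cup × 16 tbsp/cup ≈ 84.9 tbsp

cream cheese: 0.2 kg; maple syrup: 1083.3 g; all-purpose flour: 795.6 g; applesauce: 617.5 mL; buttermilk: 84.9 tbsp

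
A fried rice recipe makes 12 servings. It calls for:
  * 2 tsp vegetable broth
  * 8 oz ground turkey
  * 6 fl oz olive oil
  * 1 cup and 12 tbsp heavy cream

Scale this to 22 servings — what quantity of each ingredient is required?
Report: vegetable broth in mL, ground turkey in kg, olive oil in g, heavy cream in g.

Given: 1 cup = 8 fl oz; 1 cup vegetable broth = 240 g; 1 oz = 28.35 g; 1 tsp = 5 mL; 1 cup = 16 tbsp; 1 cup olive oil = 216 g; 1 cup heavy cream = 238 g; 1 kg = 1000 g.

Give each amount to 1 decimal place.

Scaling factor: 22/12 = 11/6.
vegetable broth: 2 tsp × 11/6 × 5 mL/tsp ≈ 18.3 mL
ground turkey: 8 oz × 11/6 × 28.35 g/oz ÷ 1000 g/kg ≈ 0.4 kg
olive oil: 6 fl oz × 11/6 ÷ 8 fl oz/cup × 216 g/cup = 297.0 g
heavy cream: (1 cup + 12 tbsp = 1.75 cup) × 11/6 × 238 g/cup ≈ 763.6 g

vegetable broth: 18.3 mL; ground turkey: 0.4 kg; olive oil: 297.0 g; heavy cream: 763.6 g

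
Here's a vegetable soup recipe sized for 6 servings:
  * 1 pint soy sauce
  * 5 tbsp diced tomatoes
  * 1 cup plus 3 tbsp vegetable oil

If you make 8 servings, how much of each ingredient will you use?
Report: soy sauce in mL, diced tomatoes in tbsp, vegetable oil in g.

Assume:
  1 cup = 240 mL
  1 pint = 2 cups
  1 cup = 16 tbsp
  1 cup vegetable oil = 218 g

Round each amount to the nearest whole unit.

soy sauce: 640 mL; diced tomatoes: 7 tbsp; vegetable oil: 345 g

Scaling factor: 8/6 = 4/3.
soy sauce: 1 pint × 4/3 × 2 cup/pint × 240 mL/cup = 640 mL
diced tomatoes: 5 tbsp × 4/3 ≈ 7 tbsp
vegetable oil: (1 cup + 3 tbsp = 1.1875 cup) × 4/3 × 218 g/cup ≈ 345 g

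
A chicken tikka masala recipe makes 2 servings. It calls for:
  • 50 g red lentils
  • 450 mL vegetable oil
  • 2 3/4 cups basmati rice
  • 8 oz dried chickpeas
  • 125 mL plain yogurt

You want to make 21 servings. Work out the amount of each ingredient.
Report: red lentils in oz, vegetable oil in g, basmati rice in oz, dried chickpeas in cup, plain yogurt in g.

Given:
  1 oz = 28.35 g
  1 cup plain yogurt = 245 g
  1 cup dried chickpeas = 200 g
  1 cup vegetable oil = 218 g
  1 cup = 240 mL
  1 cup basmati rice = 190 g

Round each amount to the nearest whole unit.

red lentils: 19 oz; vegetable oil: 4292 g; basmati rice: 194 oz; dried chickpeas: 12 cup; plain yogurt: 1340 g

Scaling factor: 21/2 = 10.5.
red lentils: 50 g × 21/2 ÷ 28.35 g/oz ≈ 19 oz
vegetable oil: 450 mL × 21/2 ÷ 240 mL/cup × 218 g/cup ≈ 4292 g
basmati rice: 2.75 cup × 21/2 × 190 g/cup ÷ 28.35 g/oz ≈ 194 oz
dried chickpeas: 8 oz × 21/2 × 28.35 g/oz ÷ 200 g/cup ≈ 12 cup
plain yogurt: 125 mL × 21/2 ÷ 240 mL/cup × 245 g/cup ≈ 1340 g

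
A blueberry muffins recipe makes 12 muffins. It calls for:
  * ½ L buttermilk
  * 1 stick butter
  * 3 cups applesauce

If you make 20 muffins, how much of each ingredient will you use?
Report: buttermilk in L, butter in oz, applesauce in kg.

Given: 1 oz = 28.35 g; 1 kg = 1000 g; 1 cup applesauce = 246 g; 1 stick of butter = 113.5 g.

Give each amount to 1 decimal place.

buttermilk: 0.8 L; butter: 6.7 oz; applesauce: 1.2 kg

Scaling factor: 20/12 = 5/3.
buttermilk: 0.5 L × 5/3 ≈ 0.8 L
butter: 1 stick × 5/3 × 113.5 g/stick ÷ 28.35 g/oz ≈ 6.7 oz
applesauce: 3 cup × 5/3 × 246 g/cup ÷ 1000 g/kg ≈ 1.2 kg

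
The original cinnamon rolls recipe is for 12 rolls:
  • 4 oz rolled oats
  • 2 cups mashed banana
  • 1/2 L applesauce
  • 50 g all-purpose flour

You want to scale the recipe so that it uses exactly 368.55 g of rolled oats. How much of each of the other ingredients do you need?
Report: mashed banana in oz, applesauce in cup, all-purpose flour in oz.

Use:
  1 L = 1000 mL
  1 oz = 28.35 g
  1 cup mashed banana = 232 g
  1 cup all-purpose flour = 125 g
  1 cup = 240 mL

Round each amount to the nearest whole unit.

mashed banana: 53 oz; applesauce: 7 cup; all-purpose flour: 6 oz

The original recipe has 113.4 g of rolled oats, so the scaling factor is 368.55 ÷ 113.4 = 13/4 = 3.25.
mashed banana: 2 cup × 13/4 × 232 g/cup ÷ 28.35 g/oz ≈ 53 oz
applesauce: 0.5 L × 13/4 × 1000 mL/L ÷ 240 mL/cup ≈ 7 cup
all-purpose flour: 50 g × 13/4 ÷ 28.35 g/oz ≈ 6 oz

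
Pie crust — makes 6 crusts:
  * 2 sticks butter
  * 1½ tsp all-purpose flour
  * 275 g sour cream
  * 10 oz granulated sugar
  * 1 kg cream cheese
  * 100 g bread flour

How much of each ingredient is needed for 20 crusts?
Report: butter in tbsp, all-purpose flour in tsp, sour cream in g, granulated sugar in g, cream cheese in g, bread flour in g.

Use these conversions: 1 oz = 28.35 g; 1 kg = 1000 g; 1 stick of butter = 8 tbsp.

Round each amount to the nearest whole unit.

Scaling factor: 20/6 = 10/3.
butter: 2 stick × 10/3 × 8 tbsp/stick ≈ 53 tbsp
all-purpose flour: 1.5 tsp × 10/3 = 5 tsp
sour cream: 275 g × 10/3 ≈ 917 g
granulated sugar: 10 oz × 10/3 × 28.35 g/oz = 945 g
cream cheese: 1 kg × 10/3 × 1000 g/kg ≈ 3333 g
bread flour: 100 g × 10/3 ≈ 333 g

butter: 53 tbsp; all-purpose flour: 5 tsp; sour cream: 917 g; granulated sugar: 945 g; cream cheese: 3333 g; bread flour: 333 g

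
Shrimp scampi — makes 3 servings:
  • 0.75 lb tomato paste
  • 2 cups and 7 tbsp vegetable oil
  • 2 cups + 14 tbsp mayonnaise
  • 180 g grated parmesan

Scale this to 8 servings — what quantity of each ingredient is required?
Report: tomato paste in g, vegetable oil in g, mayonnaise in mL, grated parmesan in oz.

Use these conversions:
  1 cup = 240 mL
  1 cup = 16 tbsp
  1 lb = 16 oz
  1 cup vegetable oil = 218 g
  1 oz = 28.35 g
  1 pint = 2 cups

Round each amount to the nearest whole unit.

tomato paste: 907 g; vegetable oil: 1417 g; mayonnaise: 1840 mL; grated parmesan: 17 oz

Scaling factor: 8/3.
tomato paste: 0.75 lb × 8/3 × 16 oz/lb × 28.35 g/oz ≈ 907 g
vegetable oil: (2 cup + 7 tbsp = 2.4375 cup) × 8/3 × 218 g/cup = 1417 g
mayonnaise: (2 cup + 14 tbsp = 2.875 cup) × 8/3 × 240 mL/cup = 1840 mL
grated parmesan: 180 g × 8/3 ÷ 28.35 g/oz ≈ 17 oz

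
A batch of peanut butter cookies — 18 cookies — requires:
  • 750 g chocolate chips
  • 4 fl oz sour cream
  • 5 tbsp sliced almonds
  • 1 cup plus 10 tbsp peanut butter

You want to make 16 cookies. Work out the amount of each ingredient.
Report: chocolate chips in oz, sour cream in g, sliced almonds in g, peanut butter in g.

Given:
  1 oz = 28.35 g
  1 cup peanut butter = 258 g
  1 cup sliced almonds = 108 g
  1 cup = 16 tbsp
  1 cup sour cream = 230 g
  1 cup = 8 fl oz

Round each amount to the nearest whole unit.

chocolate chips: 24 oz; sour cream: 102 g; sliced almonds: 30 g; peanut butter: 373 g

Scaling factor: 16/18 = 8/9.
chocolate chips: 750 g × 8/9 ÷ 28.35 g/oz ≈ 24 oz
sour cream: 4 fl oz × 8/9 ÷ 8 fl oz/cup × 230 g/cup ≈ 102 g
sliced almonds: 5 tbsp × 8/9 ÷ 16 tbsp/cup × 108 g/cup = 30 g
peanut butter: (1 cup + 10 tbsp = 1.625 cup) × 8/9 × 258 g/cup ≈ 373 g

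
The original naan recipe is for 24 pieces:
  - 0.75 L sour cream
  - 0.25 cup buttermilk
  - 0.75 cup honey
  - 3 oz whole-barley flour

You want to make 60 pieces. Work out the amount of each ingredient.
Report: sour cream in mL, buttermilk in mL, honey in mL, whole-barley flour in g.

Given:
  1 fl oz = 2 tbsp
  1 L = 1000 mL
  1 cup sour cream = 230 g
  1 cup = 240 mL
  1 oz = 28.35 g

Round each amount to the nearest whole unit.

sour cream: 1875 mL; buttermilk: 150 mL; honey: 450 mL; whole-barley flour: 213 g

Scaling factor: 60/24 = 5/2 = 2.5.
sour cream: 0.75 L × 5/2 × 1000 mL/L = 1875 mL
buttermilk: 0.25 cup × 5/2 × 240 mL/cup = 150 mL
honey: 0.75 cup × 5/2 × 240 mL/cup = 450 mL
whole-barley flour: 3 oz × 5/2 × 28.35 g/oz ≈ 213 g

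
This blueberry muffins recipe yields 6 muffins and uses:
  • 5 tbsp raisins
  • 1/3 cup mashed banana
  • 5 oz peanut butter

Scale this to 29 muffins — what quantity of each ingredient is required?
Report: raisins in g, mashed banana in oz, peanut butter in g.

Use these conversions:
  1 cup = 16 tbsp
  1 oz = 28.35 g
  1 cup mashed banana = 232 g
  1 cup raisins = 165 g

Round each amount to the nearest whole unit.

raisins: 249 g; mashed banana: 13 oz; peanut butter: 685 g

Scaling factor: 29/6.
raisins: 5 tbsp × 29/6 ÷ 16 tbsp/cup × 165 g/cup ≈ 249 g
mashed banana: 1/3 cup × 29/6 × 232 g/cup ÷ 28.35 g/oz ≈ 13 oz
peanut butter: 5 oz × 29/6 × 28.35 g/oz ≈ 685 g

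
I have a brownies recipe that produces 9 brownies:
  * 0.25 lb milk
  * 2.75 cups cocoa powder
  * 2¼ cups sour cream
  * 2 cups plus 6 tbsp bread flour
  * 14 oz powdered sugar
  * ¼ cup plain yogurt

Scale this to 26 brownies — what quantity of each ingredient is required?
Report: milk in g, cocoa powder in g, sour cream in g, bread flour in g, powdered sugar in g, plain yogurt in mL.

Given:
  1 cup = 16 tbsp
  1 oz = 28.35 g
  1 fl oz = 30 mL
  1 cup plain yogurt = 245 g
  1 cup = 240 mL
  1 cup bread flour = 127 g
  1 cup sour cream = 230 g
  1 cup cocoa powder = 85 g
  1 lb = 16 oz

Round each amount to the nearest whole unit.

milk: 328 g; cocoa powder: 675 g; sour cream: 1495 g; bread flour: 871 g; powdered sugar: 1147 g; plain yogurt: 173 mL

Scaling factor: 26/9.
milk: 0.25 lb × 26/9 × 16 oz/lb × 28.35 g/oz ≈ 328 g
cocoa powder: 2.75 cup × 26/9 × 85 g/cup ≈ 675 g
sour cream: 2.25 cup × 26/9 × 230 g/cup = 1495 g
bread flour: (2 cup + 6 tbsp = 2.375 cup) × 26/9 × 127 g/cup ≈ 871 g
powdered sugar: 14 oz × 26/9 × 28.35 g/oz ≈ 1147 g
plain yogurt: 0.25 cup × 26/9 × 240 mL/cup ≈ 173 mL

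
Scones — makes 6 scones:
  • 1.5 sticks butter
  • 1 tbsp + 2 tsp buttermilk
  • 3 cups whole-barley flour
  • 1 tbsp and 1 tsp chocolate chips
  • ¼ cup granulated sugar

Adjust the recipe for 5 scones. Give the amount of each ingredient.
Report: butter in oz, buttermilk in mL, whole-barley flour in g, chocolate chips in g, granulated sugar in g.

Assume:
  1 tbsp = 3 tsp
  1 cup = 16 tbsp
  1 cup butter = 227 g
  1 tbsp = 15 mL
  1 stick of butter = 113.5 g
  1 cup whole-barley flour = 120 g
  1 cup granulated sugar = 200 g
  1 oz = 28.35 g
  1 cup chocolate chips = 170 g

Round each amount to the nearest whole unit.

Scaling factor: 5/6.
butter: 1.5 stick × 5/6 × 113.5 g/stick ÷ 28.35 g/oz ≈ 5 oz
buttermilk: (1 tbsp + 2 tsp = 5/3 tbsp) × 5/6 × 15 mL/tbsp ≈ 21 mL
whole-barley flour: 3 cup × 5/6 × 120 g/cup = 300 g
chocolate chips: (1 tbsp + 1 tsp = 4/3 tbsp) × 5/6 ÷ 16 tbsp/cup × 170 g/cup ≈ 12 g
granulated sugar: 0.25 cup × 5/6 × 200 g/cup ≈ 42 g

butter: 5 oz; buttermilk: 21 mL; whole-barley flour: 300 g; chocolate chips: 12 g; granulated sugar: 42 g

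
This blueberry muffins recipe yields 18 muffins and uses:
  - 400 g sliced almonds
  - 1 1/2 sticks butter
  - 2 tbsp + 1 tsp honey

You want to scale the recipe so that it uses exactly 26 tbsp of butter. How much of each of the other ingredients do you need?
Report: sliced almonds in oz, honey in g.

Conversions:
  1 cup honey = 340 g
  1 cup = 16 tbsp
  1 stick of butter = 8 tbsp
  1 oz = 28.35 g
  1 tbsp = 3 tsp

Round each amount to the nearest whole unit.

The original recipe has 12 tbsp of butter, so the scaling factor is 26 ÷ 12 = 13/6.
sliced almonds: 400 g × 13/6 ÷ 28.35 g/oz ≈ 31 oz
honey: (2 tbsp + 1 tsp = 7/3 tbsp) × 13/6 ÷ 16 tbsp/cup × 340 g/cup ≈ 107 g

sliced almonds: 31 oz; honey: 107 g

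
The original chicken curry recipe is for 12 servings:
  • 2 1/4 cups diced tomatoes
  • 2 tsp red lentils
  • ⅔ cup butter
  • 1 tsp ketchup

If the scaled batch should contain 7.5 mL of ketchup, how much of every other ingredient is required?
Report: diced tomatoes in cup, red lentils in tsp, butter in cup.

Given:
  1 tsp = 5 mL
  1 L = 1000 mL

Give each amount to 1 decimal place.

The original recipe has 5 mL of ketchup, so the scaling factor is 7.5 ÷ 5 = 3/2 = 1.5.
diced tomatoes: 2.25 cup × 3/2 ≈ 3.4 cup
red lentils: 2 tsp × 3/2 = 3.0 tsp
butter: 2/3 cup × 3/2 = 1.0 cup

diced tomatoes: 3.4 cup; red lentils: 3.0 tsp; butter: 1.0 cup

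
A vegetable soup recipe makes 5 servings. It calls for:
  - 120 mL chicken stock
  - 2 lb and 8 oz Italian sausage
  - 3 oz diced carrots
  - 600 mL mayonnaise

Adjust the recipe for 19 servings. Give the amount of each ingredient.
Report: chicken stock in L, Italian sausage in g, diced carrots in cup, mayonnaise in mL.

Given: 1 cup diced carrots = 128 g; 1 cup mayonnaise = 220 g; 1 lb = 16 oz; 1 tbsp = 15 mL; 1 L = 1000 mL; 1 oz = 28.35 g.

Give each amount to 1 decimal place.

chicken stock: 0.5 L; Italian sausage: 4309.2 g; diced carrots: 2.5 cup; mayonnaise: 2280.0 mL

Scaling factor: 19/5 = 3.8.
chicken stock: 120 mL × 19/5 ÷ 1000 mL/L ≈ 0.5 L
Italian sausage: (2 lb + 8 oz = 2.5 lb) × 19/5 × 16 oz/lb × 28.35 g/oz = 4309.2 g
diced carrots: 3 oz × 19/5 × 28.35 g/oz ÷ 128 g/cup ≈ 2.5 cup
mayonnaise: 600 mL × 19/5 = 2280.0 mL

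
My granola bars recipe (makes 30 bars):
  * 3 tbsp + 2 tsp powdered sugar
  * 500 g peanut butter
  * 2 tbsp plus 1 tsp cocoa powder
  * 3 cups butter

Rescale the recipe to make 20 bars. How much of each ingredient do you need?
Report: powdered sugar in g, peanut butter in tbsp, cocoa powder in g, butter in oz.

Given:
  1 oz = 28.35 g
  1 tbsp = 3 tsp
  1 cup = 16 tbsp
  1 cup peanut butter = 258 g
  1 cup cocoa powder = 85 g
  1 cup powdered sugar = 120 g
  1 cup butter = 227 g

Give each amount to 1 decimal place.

powdered sugar: 18.3 g; peanut butter: 20.7 tbsp; cocoa powder: 8.3 g; butter: 16.0 oz

Scaling factor: 20/30 = 2/3.
powdered sugar: (3 tbsp + 2 tsp = 11/3 tbsp) × 2/3 ÷ 16 tbsp/cup × 120 g/cup ≈ 18.3 g
peanut butter: 500 g × 2/3 ÷ 258 g/cup × 16 tbsp/cup ≈ 20.7 tbsp
cocoa powder: (2 tbsp + 1 tsp = 7/3 tbsp) × 2/3 ÷ 16 tbsp/cup × 85 g/cup ≈ 8.3 g
butter: 3 cup × 2/3 × 227 g/cup ÷ 28.35 g/oz ≈ 16.0 oz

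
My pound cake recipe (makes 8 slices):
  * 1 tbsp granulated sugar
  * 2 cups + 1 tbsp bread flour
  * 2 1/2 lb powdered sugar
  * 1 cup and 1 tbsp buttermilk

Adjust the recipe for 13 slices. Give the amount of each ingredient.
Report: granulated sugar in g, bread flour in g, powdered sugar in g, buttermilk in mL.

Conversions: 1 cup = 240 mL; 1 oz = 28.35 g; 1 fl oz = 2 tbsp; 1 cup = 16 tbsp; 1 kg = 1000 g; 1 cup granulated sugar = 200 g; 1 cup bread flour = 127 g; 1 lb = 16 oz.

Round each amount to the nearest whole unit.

granulated sugar: 20 g; bread flour: 426 g; powdered sugar: 1843 g; buttermilk: 414 mL

Scaling factor: 13/8 = 1.625.
granulated sugar: 1 tbsp × 13/8 ÷ 16 tbsp/cup × 200 g/cup ≈ 20 g
bread flour: (2 cup + 1 tbsp = 2.0625 cup) × 13/8 × 127 g/cup ≈ 426 g
powdered sugar: 2.5 lb × 13/8 × 16 oz/lb × 28.35 g/oz ≈ 1843 g
buttermilk: (1 cup + 1 tbsp = 1.0625 cup) × 13/8 × 240 mL/cup ≈ 414 mL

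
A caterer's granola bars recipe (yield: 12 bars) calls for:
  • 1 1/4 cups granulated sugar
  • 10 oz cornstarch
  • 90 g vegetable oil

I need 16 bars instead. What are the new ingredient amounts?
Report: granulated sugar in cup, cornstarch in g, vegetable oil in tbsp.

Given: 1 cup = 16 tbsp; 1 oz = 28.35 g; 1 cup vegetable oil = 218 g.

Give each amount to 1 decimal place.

granulated sugar: 1.7 cup; cornstarch: 378.0 g; vegetable oil: 8.8 tbsp

Scaling factor: 16/12 = 4/3.
granulated sugar: 1.25 cup × 4/3 ≈ 1.7 cup
cornstarch: 10 oz × 4/3 × 28.35 g/oz = 378.0 g
vegetable oil: 90 g × 4/3 ÷ 218 g/cup × 16 tbsp/cup ≈ 8.8 tbsp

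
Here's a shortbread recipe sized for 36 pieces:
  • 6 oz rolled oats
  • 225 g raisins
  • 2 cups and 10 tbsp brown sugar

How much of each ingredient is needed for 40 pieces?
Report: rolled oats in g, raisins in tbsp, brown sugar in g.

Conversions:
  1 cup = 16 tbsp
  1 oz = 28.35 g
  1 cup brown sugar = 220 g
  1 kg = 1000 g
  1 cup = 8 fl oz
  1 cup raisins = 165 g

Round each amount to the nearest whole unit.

rolled oats: 189 g; raisins: 24 tbsp; brown sugar: 642 g

Scaling factor: 40/36 = 10/9.
rolled oats: 6 oz × 10/9 × 28.35 g/oz = 189 g
raisins: 225 g × 10/9 ÷ 165 g/cup × 16 tbsp/cup ≈ 24 tbsp
brown sugar: (2 cup + 10 tbsp = 2.625 cup) × 10/9 × 220 g/cup ≈ 642 g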